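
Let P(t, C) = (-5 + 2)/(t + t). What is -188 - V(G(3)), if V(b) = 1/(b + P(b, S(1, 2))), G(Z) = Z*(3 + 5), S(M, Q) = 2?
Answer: -72020/383 ≈ -188.04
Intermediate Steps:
G(Z) = 8*Z (G(Z) = Z*8 = 8*Z)
P(t, C) = -3/(2*t) (P(t, C) = -3*1/(2*t) = -3/(2*t))
V(b) = 1/(b - 3/(2*b))
-188 - V(G(3)) = -188 - 2*8*3/(-3 + 2*(8*3)**2) = -188 - 2*24/(-3 + 2*24**2) = -188 - 2*24/(-3 + 2*576) = -188 - 2*24/(-3 + 1152) = -188 - 2*24/1149 = -188 - 1*16/383 = -188 - 16/383 = -72020/383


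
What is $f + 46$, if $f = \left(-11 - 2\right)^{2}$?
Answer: $215$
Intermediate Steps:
$f = 169$ ($f = \left(-13\right)^{2} = 169$)
$f + 46 = 169 + 46 = 215$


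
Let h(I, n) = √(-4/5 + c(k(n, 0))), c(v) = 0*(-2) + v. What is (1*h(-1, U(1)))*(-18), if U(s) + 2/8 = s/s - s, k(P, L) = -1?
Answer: -54*I*√5/5 ≈ -24.15*I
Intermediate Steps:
c(v) = v (c(v) = 0 + v = v)
U(s) = ¾ - s (U(s) = -¼ + (s/s - s) = -¼ + (1 - s) = ¾ - s)
h(I, n) = 3*I*√5/5 (h(I, n) = √(-4/5 - 1) = √(-4*⅕ - 1) = √(-⅘ - 1) = √(-9/5) = 3*I*√5/5)
(1*h(-1, U(1)))*(-18) = (1*(3*I*√5/5))*(-18) = (3*I*√5/5)*(-18) = -54*I*√5/5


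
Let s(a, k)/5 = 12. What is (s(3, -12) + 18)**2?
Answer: 6084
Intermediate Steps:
s(a, k) = 60 (s(a, k) = 5*12 = 60)
(s(3, -12) + 18)**2 = (60 + 18)**2 = 78**2 = 6084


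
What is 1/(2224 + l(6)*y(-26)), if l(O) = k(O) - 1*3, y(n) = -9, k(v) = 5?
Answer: 1/2206 ≈ 0.00045331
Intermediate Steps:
l(O) = 2 (l(O) = 5 - 1*3 = 5 - 3 = 2)
1/(2224 + l(6)*y(-26)) = 1/(2224 + 2*(-9)) = 1/(2224 - 18) = 1/2206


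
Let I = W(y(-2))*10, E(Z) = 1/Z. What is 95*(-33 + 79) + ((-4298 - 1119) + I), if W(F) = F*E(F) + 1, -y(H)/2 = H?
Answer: -1027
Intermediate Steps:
y(H) = -2*H
E(Z) = 1/Z
W(F) = 2 (W(F) = F/F + 1 = 1 + 1 = 2)
I = 20 (I = 2*10 = 20)
95*(-33 + 79) + ((-4298 - 1119) + I) = 95*(-33 + 79) + ((-4298 - 1119) + 20) = 95*46 + (-5417 + 20) = 4370 - 5397 = -1027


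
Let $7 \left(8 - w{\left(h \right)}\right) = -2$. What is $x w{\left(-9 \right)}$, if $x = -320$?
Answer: $- \frac{18560}{7} \approx -2651.4$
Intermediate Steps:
$w{\left(h \right)} = \frac{58}{7}$ ($w{\left(h \right)} = 8 - - \frac{2}{7} = 8 + \frac{2}{7} = \frac{58}{7}$)
$x w{\left(-9 \right)} = \left(-320\right) \frac{58}{7} = - \frac{18560}{7}$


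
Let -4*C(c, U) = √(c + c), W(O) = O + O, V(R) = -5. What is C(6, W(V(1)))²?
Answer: ¾ ≈ 0.75000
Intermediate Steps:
W(O) = 2*O
C(c, U) = -√2*√c/4 (C(c, U) = -√(c + c)/4 = -√2*√c/4)
C(6, W(V(1)))² = (-√2*√6/4)² = (-√3/2)² = ¾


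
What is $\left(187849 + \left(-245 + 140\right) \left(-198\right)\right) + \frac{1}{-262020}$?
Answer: $\frac{54667590779}{262020} \approx 2.0864 \cdot 10^{5}$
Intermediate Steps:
$\left(187849 + \left(-245 + 140\right) \left(-198\right)\right) + \frac{1}{-262020} = \left(187849 - -20790\right) - \frac{1}{262020} = \left(187849 + 20790\right) - \frac{1}{262020} = 208639 - \frac{1}{262020} = \frac{54667590779}{262020}$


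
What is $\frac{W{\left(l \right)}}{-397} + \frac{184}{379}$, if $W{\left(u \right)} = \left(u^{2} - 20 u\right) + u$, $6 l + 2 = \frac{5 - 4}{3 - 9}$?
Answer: $\frac{91236089}{195000048} \approx 0.46788$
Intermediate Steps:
$l = - \frac{13}{36}$ ($l = - \frac{1}{3} + \frac{\left(5 - 4\right) \frac{1}{3 - 9}}{6} = - \frac{1}{3} + \frac{1 \frac{1}{-6}}{6} = - \frac{1}{3} + \frac{1 \left(- \frac{1}{6}\right)}{6} = - \frac{1}{3} + \frac{1}{6} \left(- \frac{1}{6}\right) = - \frac{1}{3} - \frac{1}{36} = - \frac{13}{36} \approx -0.36111$)
$W{\left(u \right)} = u^{2} - 19 u$
$\frac{W{\left(l \right)}}{-397} + \frac{184}{379} = \frac{\left(- \frac{13}{36}\right) \left(-19 - \frac{13}{36}\right)}{-397} + \frac{184}{379} = \left(- \frac{13}{36}\right) \left(- \frac{697}{36}\right) \left(- \frac{1}{397}\right) + 184 \cdot \frac{1}{379} = \frac{9061}{1296} \left(- \frac{1}{397}\right) + \frac{184}{379} = - \frac{9061}{514512} + \frac{184}{379} = \frac{91236089}{195000048}$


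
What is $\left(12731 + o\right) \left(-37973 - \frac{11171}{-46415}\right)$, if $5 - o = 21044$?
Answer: $\frac{14642896724192}{46415} \approx 3.1548 \cdot 10^{8}$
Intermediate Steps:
$o = -21039$ ($o = 5 - 21044 = -21039$)
$\left(12731 + o\right) \left(-37973 - \frac{11171}{-46415}\right) = \left(12731 - 21039\right) \left(-37973 - \frac{11171}{-46415}\right) = - 8308 \left(-37973 - - \frac{11171}{46415}\right) = - 8308 \left(-37973 + \frac{11171}{46415}\right) = \left(-8308\right) \left(- \frac{1762505624}{46415}\right) = \frac{14642896724192}{46415}$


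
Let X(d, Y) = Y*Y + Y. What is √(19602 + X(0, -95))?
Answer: 2*√7133 ≈ 168.91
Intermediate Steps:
X(d, Y) = Y + Y² (X(d, Y) = Y² + Y = Y + Y²)
√(19602 + X(0, -95)) = √(19602 - 95*(1 - 95)) = √(19602 - 95*(-94)) = √(19602 + 8930) = √28532 = 2*√7133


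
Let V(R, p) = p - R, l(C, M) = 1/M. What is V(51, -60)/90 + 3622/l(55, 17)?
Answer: 1847183/30 ≈ 61573.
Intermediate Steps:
V(51, -60)/90 + 3622/l(55, 17) = (-60 - 1*51)/90 + 3622/(1/17) = (-60 - 51)*(1/90) + 3622/(1/17) = -111*1/90 + 3622*17 = -37/30 + 61574 = 1847183/30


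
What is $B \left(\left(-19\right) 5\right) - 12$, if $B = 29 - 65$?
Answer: $3408$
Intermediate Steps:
$B = -36$
$B \left(\left(-19\right) 5\right) - 12 = - 36 \left(\left(-19\right) 5\right) - 12 = \left(-36\right) \left(-95\right) - 12 = 3420 - 12 = 3408$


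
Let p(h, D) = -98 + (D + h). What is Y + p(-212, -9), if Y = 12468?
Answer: 12149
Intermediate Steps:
p(h, D) = -98 + D + h
Y + p(-212, -9) = 12468 + (-98 - 9 - 212) = 12468 - 319 = 12149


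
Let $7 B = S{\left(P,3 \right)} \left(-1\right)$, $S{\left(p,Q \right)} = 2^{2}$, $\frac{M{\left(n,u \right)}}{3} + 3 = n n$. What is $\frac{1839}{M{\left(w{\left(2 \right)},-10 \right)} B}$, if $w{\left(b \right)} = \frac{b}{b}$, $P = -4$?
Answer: $\frac{4291}{8} \approx 536.38$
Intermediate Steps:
$w{\left(b \right)} = 1$
$M{\left(n,u \right)} = -9 + 3 n^{2}$ ($M{\left(n,u \right)} = -9 + 3 n n = -9 + 3 n^{2}$)
$S{\left(p,Q \right)} = 4$
$B = - \frac{4}{7}$ ($B = \frac{4 \left(-1\right)}{7} = \frac{1}{7} \left(-4\right) = - \frac{4}{7} \approx -0.57143$)
$\frac{1839}{M{\left(w{\left(2 \right)},-10 \right)} B} = \frac{1839}{\left(-9 + 3 \cdot 1^{2}\right) \left(- \frac{4}{7}\right)} = \frac{1839}{\left(-9 + 3 \cdot 1\right) \left(- \frac{4}{7}\right)} = \frac{1839}{\left(-9 + 3\right) \left(- \frac{4}{7}\right)} = \frac{1839}{\left(-6\right) \left(- \frac{4}{7}\right)} = \frac{1839}{\frac{24}{7}} = 1839 \cdot \frac{7}{24} = \frac{4291}{8}$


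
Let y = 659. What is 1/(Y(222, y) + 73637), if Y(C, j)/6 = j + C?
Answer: 1/78923 ≈ 1.2671e-5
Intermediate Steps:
Y(C, j) = 6*C + 6*j (Y(C, j) = 6*(j + C) = 6*(C + j) = 6*C + 6*j)
1/(Y(222, y) + 73637) = 1/((6*222 + 6*659) + 73637) = 1/((1332 + 3954) + 73637) = 1/(5286 + 73637) = 1/78923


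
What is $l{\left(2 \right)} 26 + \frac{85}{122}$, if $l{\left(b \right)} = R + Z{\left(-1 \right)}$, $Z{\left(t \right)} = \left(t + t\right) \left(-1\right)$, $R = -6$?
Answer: $- \frac{12603}{122} \approx -103.3$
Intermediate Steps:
$Z{\left(t \right)} = - 2 t$ ($Z{\left(t \right)} = 2 t \left(-1\right) = - 2 t$)
$l{\left(b \right)} = -4$ ($l{\left(b \right)} = -6 - -2 = -6 + 2 = -4$)
$l{\left(2 \right)} 26 + \frac{85}{122} = \left(-4\right) 26 + \frac{85}{122} = -104 + 85 \cdot \frac{1}{122} = -104 + \frac{85}{122} = - \frac{12603}{122}$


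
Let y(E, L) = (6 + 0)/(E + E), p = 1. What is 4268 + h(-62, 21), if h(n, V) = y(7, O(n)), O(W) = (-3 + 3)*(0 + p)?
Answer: 29879/7 ≈ 4268.4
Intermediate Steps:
O(W) = 0 (O(W) = (-3 + 3)*(0 + 1) = 0*1 = 0)
y(E, L) = 3/E (y(E, L) = 6/((2*E)) = 6*(1/(2*E)) = 3/E)
h(n, V) = 3/7
4268 + h(-62, 21) = 4268 + 3/7 = 29879/7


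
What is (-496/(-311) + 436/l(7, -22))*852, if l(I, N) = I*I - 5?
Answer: 33530460/3421 ≈ 9801.4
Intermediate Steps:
l(I, N) = -5 + I² (l(I, N) = I² - 5 = -5 + I²)
(-496/(-311) + 436/l(7, -22))*852 = (-496/(-311) + 436/(-5 + 7²))*852 = (-496*(-1/311) + 436/(-5 + 49))*852 = (496/311 + 436/44)*852 = (496/311 + 436*(1/44))*852 = (496/311 + 109/11)*852 = (39355/3421)*852 = 33530460/3421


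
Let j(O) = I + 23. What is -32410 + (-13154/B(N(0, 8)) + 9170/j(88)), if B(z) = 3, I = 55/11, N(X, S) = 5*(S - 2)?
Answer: -218803/6 ≈ -36467.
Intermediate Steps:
N(X, S) = -10 + 5*S (N(X, S) = 5*(-2 + S) = -10 + 5*S)
I = 5 (I = 55*(1/11) = 5)
j(O) = 28 (j(O) = 5 + 23 = 28)
-32410 + (-13154/B(N(0, 8)) + 9170/j(88)) = -32410 + (-13154/3 + 9170/28) = -32410 + (-13154*1/3 + 9170*(1/28)) = -32410 + (-13154/3 + 655/2) = -32410 - 24343/6 = -218803/6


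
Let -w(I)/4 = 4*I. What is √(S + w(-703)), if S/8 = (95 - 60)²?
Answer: 2*√5262 ≈ 145.08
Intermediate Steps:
w(I) = -16*I
S = 9800 (S = 8*(95 - 60)² = 8*35² = 8*1225 = 9800)
√(S + w(-703)) = √(9800 - 16*(-703)) = √(9800 + 11248) = √21048 = 2*√5262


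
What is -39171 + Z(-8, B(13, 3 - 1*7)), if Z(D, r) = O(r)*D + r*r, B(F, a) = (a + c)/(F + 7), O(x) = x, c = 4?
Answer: -39171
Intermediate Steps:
B(F, a) = (4 + a)/(7 + F) (B(F, a) = (a + 4)/(F + 7) = (4 + a)/(7 + F))
Z(D, r) = r² + D*r (Z(D, r) = r*D + r*r = D*r + r² = r² + D*r)
-39171 + Z(-8, B(13, 3 - 1*7)) = -39171 + ((4 + (3 - 1*7))/(7 + 13))*(-8 + (4 + (3 - 1*7))/(7 + 13)) = -39171 + ((4 + (3 - 7))/20)*(-8 + (4 + (3 - 7))/20) = -39171 + ((4 - 4)/20)*(-8 + (4 - 4)/20) = -39171 + ((1/20)*0)*(-8 + (1/20)*0) = -39171 + 0*(-8 + 0) = -39171 + 0*(-8) = -39171 + 0 = -39171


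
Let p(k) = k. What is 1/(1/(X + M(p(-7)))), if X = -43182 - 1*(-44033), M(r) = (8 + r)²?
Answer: 852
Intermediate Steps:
X = 851 (X = -43182 + 44033 = 851)
1/(1/(X + M(p(-7)))) = 1/(1/(851 + (8 - 7)²)) = 1/(1/(851 + 1²)) = 1/(1/(851 + 1)) = 1/(1/852) = 852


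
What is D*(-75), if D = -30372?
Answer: 2277900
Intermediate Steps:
D*(-75) = -30372*(-75) = 2277900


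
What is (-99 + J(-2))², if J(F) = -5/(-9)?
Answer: 784996/81 ≈ 9691.3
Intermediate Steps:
J(F) = 5/9 (J(F) = -5*(-⅑) = 5/9)
(-99 + J(-2))² = (-99 + 5/9)² = (-886/9)² = 784996/81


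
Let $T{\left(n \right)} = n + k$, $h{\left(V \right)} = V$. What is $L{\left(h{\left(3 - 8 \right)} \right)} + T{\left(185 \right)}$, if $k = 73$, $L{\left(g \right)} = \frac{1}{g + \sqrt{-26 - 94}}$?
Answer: $\frac{7481}{29} - \frac{2 i \sqrt{30}}{145} \approx 257.97 - 0.075548 i$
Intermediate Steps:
$L{\left(g \right)} = \frac{1}{g + 2 i \sqrt{30}}$ ($L{\left(g \right)} = \frac{1}{g + \sqrt{-120}} = \frac{1}{g + 2 i \sqrt{30}}$)
$T{\left(n \right)} = 73 + n$ ($T{\left(n \right)} = n + 73 = 73 + n$)
$L{\left(h{\left(3 - 8 \right)} \right)} + T{\left(185 \right)} = \frac{1}{\left(3 - 8\right) + 2 i \sqrt{30}} + \left(73 + 185\right) = \frac{1}{\left(3 - 8\right) + 2 i \sqrt{30}} + 258 = \frac{1}{-5 + 2 i \sqrt{30}} + 258 = 258 + \frac{1}{-5 + 2 i \sqrt{30}}$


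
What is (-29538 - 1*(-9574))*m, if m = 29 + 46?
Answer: -1497300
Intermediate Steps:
m = 75
(-29538 - 1*(-9574))*m = (-29538 - 1*(-9574))*75 = (-29538 + 9574)*75 = -19964*75 = -1497300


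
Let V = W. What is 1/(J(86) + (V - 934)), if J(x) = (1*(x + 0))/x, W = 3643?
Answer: 1/2710 ≈ 0.00036900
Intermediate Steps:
V = 3643
J(x) = 1 (J(x) = (1*x)/x = x/x = 1)
1/(J(86) + (V - 934)) = 1/(1 + (3643 - 934)) = 1/(1 + 2709) = 1/2710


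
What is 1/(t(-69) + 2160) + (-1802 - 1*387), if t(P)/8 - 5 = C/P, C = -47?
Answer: -333113195/152176 ≈ -2189.0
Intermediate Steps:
t(P) = 40 - 376/P (t(P) = 40 + 8*(-47/P) = 40 - 376/P)
1/(t(-69) + 2160) + (-1802 - 1*387) = 1/((40 - 376/(-69)) + 2160) + (-1802 - 1*387) = 1/((40 - 376*(-1/69)) + 2160) + (-1802 - 387) = 1/((40 + 376/69) + 2160) - 2189 = 1/(3136/69 + 2160) - 2189 = 1/(152176/69) - 2189 = 69/152176 - 2189 = -333113195/152176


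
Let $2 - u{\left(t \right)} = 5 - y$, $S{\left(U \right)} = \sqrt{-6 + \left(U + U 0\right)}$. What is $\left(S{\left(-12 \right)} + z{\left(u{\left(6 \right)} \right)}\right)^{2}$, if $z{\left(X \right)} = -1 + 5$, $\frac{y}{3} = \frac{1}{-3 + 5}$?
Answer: $-2 + 24 i \sqrt{2} \approx -2.0 + 33.941 i$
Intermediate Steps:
$S{\left(U \right)} = \sqrt{-6 + U}$ ($S{\left(U \right)} = \sqrt{-6 + \left(U + 0\right)} = \sqrt{-6 + U}$)
$y = \frac{3}{2}$ ($y = \frac{3}{-3 + 5} = \frac{3}{2} \approx 1.5$)
$u{\left(t \right)} = - \frac{3}{2}$ ($u{\left(t \right)} = 2 - \left(5 - \frac{3}{2}\right) = 2 - \frac{7}{2} = - \frac{3}{2}$)
$z{\left(X \right)} = 4$
$\left(S{\left(-12 \right)} + z{\left(u{\left(6 \right)} \right)}\right)^{2} = \left(\sqrt{-6 - 12} + 4\right)^{2} = \left(\sqrt{-18} + 4\right)^{2} = \left(3 i \sqrt{2} + 4\right)^{2} = \left(4 + 3 i \sqrt{2}\right)^{2}$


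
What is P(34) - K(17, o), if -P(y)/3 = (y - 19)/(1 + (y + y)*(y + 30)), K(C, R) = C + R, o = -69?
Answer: 75437/1451 ≈ 51.990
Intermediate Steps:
P(y) = -3*(-19 + y)/(1 + 2*y*(30 + y)) (P(y) = -3*(y - 19)/(1 + (y + y)*(y + 30)) = -3*(-19 + y)/(1 + (2*y)*(30 + y)) = -3*(-19 + y)/(1 + 2*y*(30 + y)))
P(34) - K(17, o) = 3*(19 - 1*34)/(1 + 2*34**2 + 60*34) - (17 - 69) = 3*(19 - 34)/(1 + 2*1156 + 2040) - 1*(-52) = 3*(-15)/(1 + 2312 + 2040) + 52 = 3*(-15)/4353 + 52 = 3*(1/4353)*(-15) + 52 = -15/1451 + 52 = 75437/1451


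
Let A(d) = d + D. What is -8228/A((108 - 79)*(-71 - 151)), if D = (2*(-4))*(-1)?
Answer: 4114/3215 ≈ 1.2796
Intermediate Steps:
D = 8 (D = -8*(-1) = 8)
A(d) = 8 + d (A(d) = d + 8 = 8 + d)
-8228/A((108 - 79)*(-71 - 151)) = -8228/(8 + (108 - 79)*(-71 - 151)) = -8228/(8 + 29*(-222)) = -8228/(8 - 6438) = -8228/(-6430) = -8228*(-1/6430) = 4114/3215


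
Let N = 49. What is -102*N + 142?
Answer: -4856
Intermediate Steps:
-102*N + 142 = -102*49 + 142 = -4998 + 142 = -4856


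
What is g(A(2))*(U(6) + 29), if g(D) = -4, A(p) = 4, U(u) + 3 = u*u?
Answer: -248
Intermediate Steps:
U(u) = -3 + u² (U(u) = -3 + u*u = -3 + u²)
g(A(2))*(U(6) + 29) = -4*((-3 + 6²) + 29) = -4*((-3 + 36) + 29) = -4*(33 + 29) = -4*62 = -248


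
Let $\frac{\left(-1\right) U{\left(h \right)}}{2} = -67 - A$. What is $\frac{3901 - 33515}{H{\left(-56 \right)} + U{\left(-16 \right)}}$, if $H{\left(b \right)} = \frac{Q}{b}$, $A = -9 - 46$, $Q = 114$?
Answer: $- \frac{829192}{615} \approx -1348.3$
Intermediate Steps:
$A = -55$
$U{\left(h \right)} = 24$ ($U{\left(h \right)} = - 2 \left(-67 - -55\right) = - 2 \left(-67 + 55\right) = \left(-2\right) \left(-12\right) = 24$)
$H{\left(b \right)} = \frac{114}{b}$
$\frac{3901 - 33515}{H{\left(-56 \right)} + U{\left(-16 \right)}} = \frac{3901 - 33515}{\frac{114}{-56} + 24} = - \frac{29614}{114 \left(- \frac{1}{56}\right) + 24} = - \frac{29614}{- \frac{57}{28} + 24} = - \frac{29614}{\frac{615}{28}} = \left(-29614\right) \frac{28}{615} = - \frac{829192}{615}$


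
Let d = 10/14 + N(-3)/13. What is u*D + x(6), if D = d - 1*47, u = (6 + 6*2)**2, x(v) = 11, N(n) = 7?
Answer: -1347811/91 ≈ -14811.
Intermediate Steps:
d = 114/91 (d = 10/14 + 7/13 = 10*(1/14) + 7*(1/13) = 5/7 + 7/13 = 114/91 ≈ 1.2527)
u = 324 (u = (6 + 12)**2 = 18**2 = 324)
D = -4163/91 (D = 114/91 - 1*47 = 114/91 - 47 = -4163/91 ≈ -45.747)
u*D + x(6) = 324*(-4163/91) + 11 = -1348812/91 + 11 = -1347811/91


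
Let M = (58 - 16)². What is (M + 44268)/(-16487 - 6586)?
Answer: -15344/7691 ≈ -1.9951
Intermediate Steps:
M = 1764 (M = 42² = 1764)
(M + 44268)/(-16487 - 6586) = (1764 + 44268)/(-16487 - 6586) = 46032/(-23073) = 46032*(-1/23073) = -15344/7691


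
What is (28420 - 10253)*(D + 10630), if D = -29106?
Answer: -335653492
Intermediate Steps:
(28420 - 10253)*(D + 10630) = (28420 - 10253)*(-29106 + 10630) = 18167*(-18476) = -335653492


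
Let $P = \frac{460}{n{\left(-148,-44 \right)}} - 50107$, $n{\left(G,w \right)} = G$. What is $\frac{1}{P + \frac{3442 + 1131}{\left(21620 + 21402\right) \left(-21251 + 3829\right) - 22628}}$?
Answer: $- \frac{27733420744}{1389724711858689} \approx -1.9956 \cdot 10^{-5}$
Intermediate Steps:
$P = - \frac{1854074}{37}$ ($P = \frac{460}{-148} - 50107 = 460 \left(- \frac{1}{148}\right) - 50107 = - \frac{115}{37} - 50107 = - \frac{1854074}{37} \approx -50110.0$)
$\frac{1}{P + \frac{3442 + 1131}{\left(21620 + 21402\right) \left(-21251 + 3829\right) - 22628}} = \frac{1}{- \frac{1854074}{37} + \frac{3442 + 1131}{\left(21620 + 21402\right) \left(-21251 + 3829\right) - 22628}} = \frac{1}{- \frac{1854074}{37} + \frac{4573}{43022 \left(-17422\right) - 22628}} = \frac{1}{- \frac{1854074}{37} + \frac{4573}{-749529284 - 22628}} = \frac{1}{- \frac{1854074}{37} + \frac{4573}{-749551912}} = \frac{1}{- \frac{1854074}{37} + 4573 \left(- \frac{1}{749551912}\right)} = \frac{1}{- \frac{1854074}{37} - \frac{4573}{749551912}} = \frac{1}{- \frac{1389724711858689}{27733420744}} = - \frac{27733420744}{1389724711858689}$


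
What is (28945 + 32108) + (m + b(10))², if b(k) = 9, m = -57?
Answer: 63357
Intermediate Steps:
(28945 + 32108) + (m + b(10))² = (28945 + 32108) + (-57 + 9)² = 61053 + (-48)² = 61053 + 2304 = 63357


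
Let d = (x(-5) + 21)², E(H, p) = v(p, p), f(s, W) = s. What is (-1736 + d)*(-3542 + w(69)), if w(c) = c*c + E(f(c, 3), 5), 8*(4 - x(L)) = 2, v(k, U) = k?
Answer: -2750175/2 ≈ -1.3751e+6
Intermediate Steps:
x(L) = 15/4 (x(L) = 4 - ⅛*2 = 4 - ¼ = 15/4)
E(H, p) = p
w(c) = 5 + c² (w(c) = c*c + 5 = c² + 5 = 5 + c²)
d = 9801/16 (d = (15/4 + 21)² = (99/4)² = 9801/16 ≈ 612.56)
(-1736 + d)*(-3542 + w(69)) = (-1736 + 9801/16)*(-3542 + (5 + 69²)) = -17975*(-3542 + (5 + 4761))/16 = -17975*(-3542 + 4766)/16 = -17975/16*1224 = -2750175/2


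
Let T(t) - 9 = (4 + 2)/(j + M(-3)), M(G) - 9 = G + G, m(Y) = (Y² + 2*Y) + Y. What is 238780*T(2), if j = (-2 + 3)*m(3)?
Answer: 15520700/7 ≈ 2.2172e+6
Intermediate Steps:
m(Y) = Y² + 3*Y
j = 18 (j = (-2 + 3)*(3*(3 + 3)) = 1*(3*6) = 1*18 = 18)
M(G) = 9 + 2*G (M(G) = 9 + (G + G) = 9 + 2*G)
T(t) = 65/7 (T(t) = 9 + (4 + 2)/(18 + (9 + 2*(-3))) = 9 + 6/(18 + (9 - 6)) = 9 + 6/(18 + 3) = 9 + 6/21 = 9 + 6*(1/21) = 9 + 2/7 = 65/7)
238780*T(2) = 238780*(65/7) = 15520700/7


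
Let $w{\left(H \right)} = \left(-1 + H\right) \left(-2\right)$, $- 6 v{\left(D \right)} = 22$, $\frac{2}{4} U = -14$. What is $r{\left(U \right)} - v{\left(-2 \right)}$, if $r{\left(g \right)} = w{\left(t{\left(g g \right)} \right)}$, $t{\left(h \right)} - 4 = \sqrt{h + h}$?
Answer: $- \frac{7}{3} - 56 \sqrt{2} \approx -81.529$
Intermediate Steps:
$U = -28$ ($U = 2 \left(-14\right) = -28$)
$t{\left(h \right)} = 4 + \sqrt{2} \sqrt{h}$ ($t{\left(h \right)} = 4 + \sqrt{h + h} = 4 + \sqrt{2 h} = 4 + \sqrt{2} \sqrt{h}$)
$v{\left(D \right)} = - \frac{11}{3}$ ($v{\left(D \right)} = \left(- \frac{1}{6}\right) 22 = - \frac{11}{3}$)
$w{\left(H \right)} = 2 - 2 H$
$r{\left(g \right)} = -6 - 2 \sqrt{2} \sqrt{g^{2}}$ ($r{\left(g \right)} = 2 - 2 \left(4 + \sqrt{2} \sqrt{g g}\right) = 2 - 2 \left(4 + \sqrt{2} \sqrt{g^{2}}\right) = 2 - \left(8 + 2 \sqrt{2} \sqrt{g^{2}}\right) = -6 - 2 \sqrt{2} \sqrt{g^{2}}$)
$r{\left(U \right)} - v{\left(-2 \right)} = \left(-6 - 2 \sqrt{2} \sqrt{\left(-28\right)^{2}}\right) - - \frac{11}{3} = \left(-6 - 2 \sqrt{2} \sqrt{784}\right) + \frac{11}{3} = \left(-6 - 2 \sqrt{2} \cdot 28\right) + \frac{11}{3} = \left(-6 - 56 \sqrt{2}\right) + \frac{11}{3} = - \frac{7}{3} - 56 \sqrt{2}$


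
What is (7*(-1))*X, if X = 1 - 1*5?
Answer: 28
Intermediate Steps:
X = -4 (X = 1 - 5 = -4)
(7*(-1))*X = (7*(-1))*(-4) = -7*(-4) = 28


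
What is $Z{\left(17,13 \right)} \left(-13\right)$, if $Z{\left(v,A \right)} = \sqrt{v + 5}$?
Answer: $- 13 \sqrt{22} \approx -60.975$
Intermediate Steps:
$Z{\left(v,A \right)} = \sqrt{5 + v}$
$Z{\left(17,13 \right)} \left(-13\right) = \sqrt{5 + 17} \left(-13\right) = \sqrt{22} \left(-13\right) = - 13 \sqrt{22}$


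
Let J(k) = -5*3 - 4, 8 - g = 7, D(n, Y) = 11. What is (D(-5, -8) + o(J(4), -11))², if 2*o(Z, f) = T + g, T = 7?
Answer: 225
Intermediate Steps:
g = 1 (g = 8 - 1*7 = 8 - 7 = 1)
J(k) = -19 (J(k) = -15 - 4 = -19)
o(Z, f) = 4 (o(Z, f) = (7 + 1)/2 = (½)*8 = 4)
(D(-5, -8) + o(J(4), -11))² = (11 + 4)² = 15² = 225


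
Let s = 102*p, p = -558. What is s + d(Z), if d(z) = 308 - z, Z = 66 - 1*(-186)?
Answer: -56860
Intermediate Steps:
Z = 252 (Z = 66 + 186 = 252)
s = -56916 (s = 102*(-558) = -56916)
s + d(Z) = -56916 + (308 - 1*252) = -56916 + (308 - 252) = -56916 + 56 = -56860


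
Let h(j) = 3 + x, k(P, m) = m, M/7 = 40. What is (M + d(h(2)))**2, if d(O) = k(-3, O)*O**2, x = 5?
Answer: 627264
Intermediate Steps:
M = 280 (M = 7*40 = 280)
h(j) = 8 (h(j) = 3 + 5 = 8)
d(O) = O**3 (d(O) = O*O**2 = O**3)
(M + d(h(2)))**2 = (280 + 8**3)**2 = (280 + 512)**2 = 792**2 = 627264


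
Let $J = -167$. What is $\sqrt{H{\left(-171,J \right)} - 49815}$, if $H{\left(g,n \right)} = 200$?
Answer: $i \sqrt{49615} \approx 222.74 i$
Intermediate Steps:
$\sqrt{H{\left(-171,J \right)} - 49815} = \sqrt{200 - 49815} = \sqrt{-49615} = i \sqrt{49615}$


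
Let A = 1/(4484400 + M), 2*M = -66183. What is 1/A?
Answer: 8902617/2 ≈ 4.4513e+6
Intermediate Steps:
M = -66183/2 (M = (1/2)*(-66183) = -66183/2 ≈ -33092.)
A = 2/8902617 (A = 1/(4484400 - 66183/2) = 1/(8902617/2) = 2/8902617 ≈ 2.2465e-7)
1/A = 1/(2/8902617) = 8902617/2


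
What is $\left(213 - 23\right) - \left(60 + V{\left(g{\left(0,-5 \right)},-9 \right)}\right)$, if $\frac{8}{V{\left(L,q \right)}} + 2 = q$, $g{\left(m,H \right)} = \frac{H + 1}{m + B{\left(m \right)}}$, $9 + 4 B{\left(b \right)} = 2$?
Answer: $\frac{1438}{11} \approx 130.73$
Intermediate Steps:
$B{\left(b \right)} = - \frac{7}{4}$ ($B{\left(b \right)} = - \frac{9}{4} + \frac{1}{4} \cdot 2 = - \frac{9}{4} + \frac{1}{2} = - \frac{7}{4}$)
$g{\left(m,H \right)} = \frac{1 + H}{- \frac{7}{4} + m}$ ($g{\left(m,H \right)} = \frac{H + 1}{m - \frac{7}{4}} = \frac{1 + H}{- \frac{7}{4} + m}$)
$V{\left(L,q \right)} = \frac{8}{-2 + q}$
$\left(213 - 23\right) - \left(60 + V{\left(g{\left(0,-5 \right)},-9 \right)}\right) = \left(213 - 23\right) - \left(60 + \frac{8}{-2 - 9}\right) = 190 - \left(60 + \frac{8}{-11}\right) = 190 - \left(60 + 8 \left(- \frac{1}{11}\right)\right) = 190 - \frac{652}{11} = \frac{1438}{11}$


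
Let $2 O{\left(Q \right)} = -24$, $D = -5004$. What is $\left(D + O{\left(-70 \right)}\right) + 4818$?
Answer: $-198$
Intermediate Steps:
$O{\left(Q \right)} = -12$ ($O{\left(Q \right)} = \frac{1}{2} \left(-24\right) = -12$)
$\left(D + O{\left(-70 \right)}\right) + 4818 = \left(-5004 - 12\right) + 4818 = -5016 + 4818 = -198$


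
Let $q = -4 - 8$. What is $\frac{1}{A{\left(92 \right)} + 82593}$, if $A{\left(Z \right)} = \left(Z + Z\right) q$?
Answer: $\frac{1}{80385} \approx 1.244 \cdot 10^{-5}$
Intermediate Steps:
$q = -12$ ($q = -4 - 8 = -12$)
$A{\left(Z \right)} = - 24 Z$ ($A{\left(Z \right)} = \left(Z + Z\right) \left(-12\right) = 2 Z \left(-12\right) = - 24 Z$)
$\frac{1}{A{\left(92 \right)} + 82593} = \frac{1}{\left(-24\right) 92 + 82593} = \frac{1}{-2208 + 82593} = \frac{1}{80385}$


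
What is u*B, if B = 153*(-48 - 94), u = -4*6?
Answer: 521424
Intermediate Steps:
u = -24
B = -21726 (B = 153*(-142) = -21726)
u*B = -24*(-21726) = 521424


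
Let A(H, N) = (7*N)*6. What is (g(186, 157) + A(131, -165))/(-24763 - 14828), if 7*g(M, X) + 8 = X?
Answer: 48361/277137 ≈ 0.17450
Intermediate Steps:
g(M, X) = -8/7 + X/7
A(H, N) = 42*N
(g(186, 157) + A(131, -165))/(-24763 - 14828) = ((-8/7 + (⅐)*157) + 42*(-165))/(-24763 - 14828) = ((-8/7 + 157/7) - 6930)/(-39591) = (149/7 - 6930)*(-1/39591) = -48361/7*(-1/39591) = 48361/277137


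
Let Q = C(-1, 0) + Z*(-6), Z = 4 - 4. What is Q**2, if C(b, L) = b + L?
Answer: 1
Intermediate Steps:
Z = 0
C(b, L) = L + b
Q = -1 (Q = (0 - 1) + 0*(-6) = -1 + 0 = -1)
Q**2 = (-1)**2 = 1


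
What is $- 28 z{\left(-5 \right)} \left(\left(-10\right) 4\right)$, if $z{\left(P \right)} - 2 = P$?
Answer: $-3360$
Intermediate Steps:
$z{\left(P \right)} = 2 + P$
$- 28 z{\left(-5 \right)} \left(\left(-10\right) 4\right) = - 28 \left(2 - 5\right) \left(\left(-10\right) 4\right) = \left(-28\right) \left(-3\right) \left(-40\right) = 84 \left(-40\right) = -3360$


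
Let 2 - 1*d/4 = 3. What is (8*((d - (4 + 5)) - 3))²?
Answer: 16384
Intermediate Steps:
d = -4 (d = 8 - 4*3 = 8 - 12 = -4)
(8*((d - (4 + 5)) - 3))² = (8*((-4 - (4 + 5)) - 3))² = (8*((-4 - 1*9) - 3))² = (8*((-4 - 9) - 3))² = (8*(-13 - 3))² = (8*(-16))² = (-128)² = 16384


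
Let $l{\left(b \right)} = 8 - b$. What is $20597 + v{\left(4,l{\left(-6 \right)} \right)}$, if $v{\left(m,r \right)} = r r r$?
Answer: $23341$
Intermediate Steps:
$v{\left(m,r \right)} = r^{3}$ ($v{\left(m,r \right)} = r^{2} r = r^{3}$)
$20597 + v{\left(4,l{\left(-6 \right)} \right)} = 20597 + \left(8 - -6\right)^{3} = 20597 + \left(8 + 6\right)^{3} = 20597 + 14^{3} = 20597 + 2744 = 23341$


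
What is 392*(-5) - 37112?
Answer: -39072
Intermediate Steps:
392*(-5) - 37112 = -1960 - 37112 = -39072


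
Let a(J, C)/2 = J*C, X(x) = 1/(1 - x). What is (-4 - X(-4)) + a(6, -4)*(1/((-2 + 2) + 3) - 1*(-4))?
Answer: -1061/5 ≈ -212.20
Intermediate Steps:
a(J, C) = 2*C*J (a(J, C) = 2*(J*C) = 2*(C*J) = 2*C*J)
(-4 - X(-4)) + a(6, -4)*(1/((-2 + 2) + 3) - 1*(-4)) = (-4 - (-1)/(-1 - 4)) + (2*(-4)*6)*(1/((-2 + 2) + 3) - 1*(-4)) = (-4 - (-1)/(-5)) - 48*(1/(0 + 3) + 4) = (-4 - (-1)*(-1)/5) - 48*(1/3 + 4) = (-4 - 1*1/5) - 48*(1/3 + 4) = (-4 - 1/5) - 48*13/3 = -21/5 - 208 = -1061/5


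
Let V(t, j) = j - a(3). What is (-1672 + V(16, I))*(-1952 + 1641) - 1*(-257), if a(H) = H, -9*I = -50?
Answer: 4675088/9 ≈ 5.1945e+5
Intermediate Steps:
I = 50/9 (I = -⅑*(-50) = 50/9 ≈ 5.5556)
V(t, j) = -3 + j (V(t, j) = j - 1*3 = j - 3 = -3 + j)
(-1672 + V(16, I))*(-1952 + 1641) - 1*(-257) = (-1672 + (-3 + 50/9))*(-1952 + 1641) - 1*(-257) = (-1672 + 23/9)*(-311) + 257 = -15025/9*(-311) + 257 = 4672775/9 + 257 = 4675088/9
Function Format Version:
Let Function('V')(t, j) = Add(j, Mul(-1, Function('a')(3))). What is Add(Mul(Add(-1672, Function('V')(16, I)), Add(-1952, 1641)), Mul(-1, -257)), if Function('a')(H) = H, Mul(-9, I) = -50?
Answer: Rational(4675088, 9) ≈ 5.1945e+5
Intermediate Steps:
I = Rational(50, 9) (I = Mul(Rational(-1, 9), -50) = Rational(50, 9) ≈ 5.5556)
Function('V')(t, j) = Add(-3, j) (Function('V')(t, j) = Add(j, Mul(-1, 3)) = Add(j, -3) = Add(-3, j))
Add(Mul(Add(-1672, Function('V')(16, I)), Add(-1952, 1641)), Mul(-1, -257)) = Add(Mul(Add(-1672, Add(-3, Rational(50, 9))), Add(-1952, 1641)), Mul(-1, -257)) = Add(Mul(Add(-1672, Rational(23, 9)), -311), 257) = Add(Mul(Rational(-15025, 9), -311), 257) = Add(Rational(4672775, 9), 257) = Rational(4675088, 9)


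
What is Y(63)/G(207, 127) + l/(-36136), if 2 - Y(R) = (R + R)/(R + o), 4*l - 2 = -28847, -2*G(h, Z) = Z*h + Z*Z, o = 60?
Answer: 25076936045/125690981536 ≈ 0.19951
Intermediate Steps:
G(h, Z) = -Z²/2 - Z*h/2 (G(h, Z) = -(Z*h + Z*Z)/2 = -(Z*h + Z²)/2 = -(Z² + Z*h)/2 = -Z²/2 - Z*h/2)
l = -28845/4 (l = ½ + (¼)*(-28847) = ½ - 28847/4 = -28845/4 ≈ -7211.3)
Y(R) = 2 - 2*R/(60 + R) (Y(R) = 2 - (R + R)/(R + 60) = 2 - 2*R/(60 + R))
Y(63)/G(207, 127) + l/(-36136) = (120/(60 + 63))/((-½*127*(127 + 207))) - 28845/4/(-36136) = (120/123)/((-½*127*334)) - 28845/4*(-1/36136) = (120*(1/123))/(-21209) + 28845/144544 = (40/41)*(-1/21209) + 28845/144544 = -40/869569 + 28845/144544 = 25076936045/125690981536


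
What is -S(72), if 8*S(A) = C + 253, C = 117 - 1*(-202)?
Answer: -143/2 ≈ -71.500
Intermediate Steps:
C = 319 (C = 117 + 202 = 319)
S(A) = 143/2 (S(A) = (319 + 253)/8 = (⅛)*572 = 143/2)
-S(72) = -1*143/2 = -143/2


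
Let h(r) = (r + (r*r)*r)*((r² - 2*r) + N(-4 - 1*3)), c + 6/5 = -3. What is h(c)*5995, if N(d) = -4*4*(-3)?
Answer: -21718549314/625 ≈ -3.4750e+7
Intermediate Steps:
N(d) = 48 (N(d) = -16*(-3) = 48)
c = -21/5 (c = -6/5 - 3 = -21/5 ≈ -4.2000)
h(r) = (r + r³)*(48 + r² - 2*r) (h(r) = (r + (r*r)*r)*((r² - 2*r) + 48) = (r + r²*r)*(48 + r² - 2*r) = (r + r³)*(48 + r² - 2*r))
h(c)*5995 = -21*(48 + (-21/5)⁴ - 2*(-21/5) - 2*(-21/5)³ + 49*(-21/5)²)/5*5995 = -21*(48 + 194481/625 + 42/5 - 2*(-9261/125) + 49*(441/25))/5*5995 = -21*(48 + 194481/625 + 42/5 + 18522/125 + 21609/25)/5*5995 = -21/5*862566/625*5995 = -18113886/3125*5995 = -21718549314/625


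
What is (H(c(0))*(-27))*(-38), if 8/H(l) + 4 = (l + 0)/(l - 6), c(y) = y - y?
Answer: -2052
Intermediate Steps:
c(y) = 0
H(l) = 8/(-4 + l/(-6 + l)) (H(l) = 8/(-4 + (l + 0)/(l - 6)) = 8/(-4 + l/(-6 + l)))
(H(c(0))*(-27))*(-38) = ((8*(6 - 1*0)/(3*(-8 + 0)))*(-27))*(-38) = (((8/3)*(6 + 0)/(-8))*(-27))*(-38) = (((8/3)*(-⅛)*6)*(-27))*(-38) = -2*(-27)*(-38) = 54*(-38) = -2052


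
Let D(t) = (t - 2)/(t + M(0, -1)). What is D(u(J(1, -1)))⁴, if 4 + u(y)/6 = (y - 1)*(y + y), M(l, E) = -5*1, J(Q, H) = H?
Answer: 16/625 ≈ 0.025600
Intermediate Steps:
M(l, E) = -5
u(y) = -24 + 12*y*(-1 + y) (u(y) = -24 + 6*((y - 1)*(y + y)) = -24 + 6*((-1 + y)*(2*y)) = -24 + 6*(2*y*(-1 + y)) = -24 + 12*y*(-1 + y))
D(t) = (-2 + t)/(-5 + t) (D(t) = (t - 2)/(t - 5) = (-2 + t)/(-5 + t))
D(u(J(1, -1)))⁴ = ((-2 + (-24 - 12*(-1) + 12*(-1)²))/(-5 + (-24 - 12*(-1) + 12*(-1)²)))⁴ = ((-2 + (-24 + 12 + 12*1))/(-5 + (-24 + 12 + 12*1)))⁴ = ((-2 + (-24 + 12 + 12))/(-5 + (-24 + 12 + 12)))⁴ = ((-2 + 0)/(-5 + 0))⁴ = (-2/(-5))⁴ = (-⅕*(-2))⁴ = (⅖)⁴ = 16/625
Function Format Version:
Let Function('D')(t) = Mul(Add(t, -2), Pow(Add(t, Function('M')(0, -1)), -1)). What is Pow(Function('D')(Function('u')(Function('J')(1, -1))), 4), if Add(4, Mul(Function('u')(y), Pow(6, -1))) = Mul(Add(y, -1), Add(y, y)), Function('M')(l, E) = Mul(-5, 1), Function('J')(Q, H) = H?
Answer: Rational(16, 625) ≈ 0.025600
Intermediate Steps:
Function('M')(l, E) = -5
Function('u')(y) = Add(-24, Mul(12, y, Add(-1, y))) (Function('u')(y) = Add(-24, Mul(6, Mul(Add(y, -1), Add(y, y)))) = Add(-24, Mul(6, Mul(Add(-1, y), Mul(2, y)))) = Add(-24, Mul(6, Mul(2, y, Add(-1, y)))) = Add(-24, Mul(12, y, Add(-1, y))))
Function('D')(t) = Mul(Pow(Add(-5, t), -1), Add(-2, t)) (Function('D')(t) = Mul(Add(t, -2), Pow(Add(t, -5), -1)) = Mul(Add(-2, t), Pow(Add(-5, t), -1)) = Mul(Pow(Add(-5, t), -1), Add(-2, t)))
Pow(Function('D')(Function('u')(Function('J')(1, -1))), 4) = Pow(Mul(Pow(Add(-5, Add(-24, Mul(-12, -1), Mul(12, Pow(-1, 2)))), -1), Add(-2, Add(-24, Mul(-12, -1), Mul(12, Pow(-1, 2))))), 4) = Pow(Mul(Pow(Add(-5, Add(-24, 12, Mul(12, 1))), -1), Add(-2, Add(-24, 12, Mul(12, 1)))), 4) = Pow(Mul(Pow(Add(-5, Add(-24, 12, 12)), -1), Add(-2, Add(-24, 12, 12))), 4) = Pow(Mul(Pow(Add(-5, 0), -1), Add(-2, 0)), 4) = Pow(Mul(Pow(-5, -1), -2), 4) = Pow(Mul(Rational(-1, 5), -2), 4) = Pow(Rational(2, 5), 4) = Rational(16, 625)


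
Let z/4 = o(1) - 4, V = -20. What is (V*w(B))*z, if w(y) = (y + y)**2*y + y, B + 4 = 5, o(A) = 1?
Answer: 1200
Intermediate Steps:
B = 1 (B = -4 + 5 = 1)
w(y) = y + 4*y**3 (w(y) = (2*y)**2*y + y = (4*y**2)*y + y = 4*y**3 + y = y + 4*y**3)
z = -12 (z = 4*(1 - 4) = 4*(-3) = -12)
(V*w(B))*z = -20*(1 + 4*1**3)*(-12) = -20*(1 + 4*1)*(-12) = -20*(1 + 4)*(-12) = -20*5*(-12) = -100*(-12) = 1200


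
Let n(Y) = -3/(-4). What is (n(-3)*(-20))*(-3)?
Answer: 45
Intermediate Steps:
n(Y) = 3/4 (n(Y) = -3*(-1/4) = 3/4)
(n(-3)*(-20))*(-3) = ((3/4)*(-20))*(-3) = -15*(-3) = 45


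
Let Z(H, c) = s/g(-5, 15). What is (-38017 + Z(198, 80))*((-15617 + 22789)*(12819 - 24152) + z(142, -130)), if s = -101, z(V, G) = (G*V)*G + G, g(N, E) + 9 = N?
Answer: 2998234931073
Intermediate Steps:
g(N, E) = -9 + N
z(V, G) = G + V*G² (z(V, G) = V*G² + G = G + V*G²)
Z(H, c) = 101/14 (Z(H, c) = -101/(-9 - 5) = -101/(-14) = -101*(-1/14) = 101/14)
(-38017 + Z(198, 80))*((-15617 + 22789)*(12819 - 24152) + z(142, -130)) = (-38017 + 101/14)*((-15617 + 22789)*(12819 - 24152) - 130*(1 - 130*142)) = -532137*(7172*(-11333) - 130*(1 - 18460))/14 = -532137*(-81280276 - 130*(-18459))/14 = -532137*(-81280276 + 2399670)/14 = -532137/14*(-78880606) = 2998234931073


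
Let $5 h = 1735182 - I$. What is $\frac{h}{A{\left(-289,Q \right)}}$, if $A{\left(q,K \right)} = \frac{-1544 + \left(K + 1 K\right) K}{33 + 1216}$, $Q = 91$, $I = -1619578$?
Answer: $\frac{419009524}{7509} \approx 55801.0$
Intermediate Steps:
$A{\left(q,K \right)} = - \frac{1544}{1249} + \frac{2 K^{2}}{1249}$ ($A{\left(q,K \right)} = \frac{-1544 + \left(K + K\right) K}{1249} = \left(-1544 + 2 K K\right) \frac{1}{1249} = \left(-1544 + 2 K^{2}\right) \frac{1}{1249} = - \frac{1544}{1249} + \frac{2 K^{2}}{1249}$)
$h = 670952$ ($h = \frac{1735182 - -1619578}{5} = \frac{1735182 + 1619578}{5} = \frac{1}{5} \cdot 3354760 = 670952$)
$\frac{h}{A{\left(-289,Q \right)}} = \frac{670952}{- \frac{1544}{1249} + \frac{2 \cdot 91^{2}}{1249}} = \frac{670952}{- \frac{1544}{1249} + \frac{2}{1249} \cdot 8281} = \frac{670952}{- \frac{1544}{1249} + \frac{16562}{1249}} = \frac{670952}{\frac{15018}{1249}} = 670952 \cdot \frac{1249}{15018} = \frac{419009524}{7509}$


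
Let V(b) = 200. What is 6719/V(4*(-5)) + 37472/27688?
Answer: 24191259/692200 ≈ 34.948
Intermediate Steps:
6719/V(4*(-5)) + 37472/27688 = 6719/200 + 37472/27688 = 6719*(1/200) + 37472*(1/27688) = 6719/200 + 4684/3461 = 24191259/692200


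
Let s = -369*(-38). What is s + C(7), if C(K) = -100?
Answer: 13922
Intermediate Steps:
s = 14022
s + C(7) = 14022 - 100 = 13922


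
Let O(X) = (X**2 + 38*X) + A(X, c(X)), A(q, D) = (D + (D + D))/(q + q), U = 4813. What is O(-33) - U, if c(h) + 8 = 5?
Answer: -109513/22 ≈ -4977.9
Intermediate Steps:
c(h) = -3 (c(h) = -8 + 5 = -3)
A(q, D) = 3*D/(2*q) (A(q, D) = (D + 2*D)/((2*q)) = (3*D)*(1/(2*q)) = 3*D/(2*q))
O(X) = X**2 + 38*X - 9/(2*X) (O(X) = (X**2 + 38*X) + (3/2)*(-3)/X = (X**2 + 38*X) - 9/(2*X) = X**2 + 38*X - 9/(2*X))
O(-33) - U = ((-33)**2 + 38*(-33) - 9/2/(-33)) - 1*4813 = (1089 - 1254 - 9/2*(-1/33)) - 4813 = (1089 - 1254 + 3/22) - 4813 = -3627/22 - 4813 = -109513/22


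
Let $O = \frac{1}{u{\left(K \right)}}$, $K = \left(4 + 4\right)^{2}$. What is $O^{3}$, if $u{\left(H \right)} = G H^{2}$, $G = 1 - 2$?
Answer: $- \frac{1}{68719476736} \approx -1.4552 \cdot 10^{-11}$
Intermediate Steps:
$G = -1$
$K = 64$ ($K = 8^{2} = 64$)
$u{\left(H \right)} = - H^{2}$
$O = - \frac{1}{4096}$ ($O = \frac{1}{\left(-1\right) 64^{2}} = \frac{1}{\left(-1\right) 4096} = \frac{1}{-4096} = - \frac{1}{4096} \approx -0.00024414$)
$O^{3} = \left(- \frac{1}{4096}\right)^{3} = - \frac{1}{68719476736}$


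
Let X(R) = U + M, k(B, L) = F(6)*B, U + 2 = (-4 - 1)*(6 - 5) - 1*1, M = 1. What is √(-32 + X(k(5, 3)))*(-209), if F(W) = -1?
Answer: -209*I*√39 ≈ -1305.2*I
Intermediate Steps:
U = -8 (U = -2 + ((-4 - 1)*(6 - 5) - 1*1) = -2 + (-5*1 - 1) = -2 + (-5 - 1) = -2 - 6 = -8)
k(B, L) = -B
X(R) = -7 (X(R) = -8 + 1 = -7)
√(-32 + X(k(5, 3)))*(-209) = √(-32 - 7)*(-209) = √(-39)*(-209) = (I*√39)*(-209) = -209*I*√39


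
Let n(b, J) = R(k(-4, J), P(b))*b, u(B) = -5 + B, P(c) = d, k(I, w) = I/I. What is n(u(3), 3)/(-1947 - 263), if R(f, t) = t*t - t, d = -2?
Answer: 6/1105 ≈ 0.0054299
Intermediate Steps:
k(I, w) = 1
P(c) = -2
R(f, t) = t² - t
n(b, J) = 6*b (n(b, J) = (-2*(-1 - 2))*b = (-2*(-3))*b = 6*b)
n(u(3), 3)/(-1947 - 263) = (6*(-5 + 3))/(-1947 - 263) = (6*(-2))/(-2210) = -1/2210*(-12) = 6/1105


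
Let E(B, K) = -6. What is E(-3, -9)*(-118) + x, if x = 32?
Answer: 740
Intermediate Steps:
E(-3, -9)*(-118) + x = -6*(-118) + 32 = 708 + 32 = 740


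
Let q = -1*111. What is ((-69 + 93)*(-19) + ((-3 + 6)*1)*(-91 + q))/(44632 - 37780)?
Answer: -177/1142 ≈ -0.15499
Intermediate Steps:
q = -111
((-69 + 93)*(-19) + ((-3 + 6)*1)*(-91 + q))/(44632 - 37780) = ((-69 + 93)*(-19) + ((-3 + 6)*1)*(-91 - 111))/(44632 - 37780) = (24*(-19) + (3*1)*(-202))/6852 = (-456 + 3*(-202))*(1/6852) = (-456 - 606)*(1/6852) = -1062*1/6852 = -177/1142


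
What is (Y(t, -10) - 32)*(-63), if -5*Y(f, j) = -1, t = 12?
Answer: 10017/5 ≈ 2003.4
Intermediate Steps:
Y(f, j) = ⅕ (Y(f, j) = -⅕*(-1) = ⅕)
(Y(t, -10) - 32)*(-63) = (⅕ - 32)*(-63) = -159/5*(-63) = 10017/5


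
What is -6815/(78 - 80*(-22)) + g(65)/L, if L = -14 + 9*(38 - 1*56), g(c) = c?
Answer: -659455/161744 ≈ -4.0772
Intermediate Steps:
L = -176 (L = -14 + 9*(38 - 56) = -14 + 9*(-18) = -14 - 162 = -176)
-6815/(78 - 80*(-22)) + g(65)/L = -6815/(78 - 80*(-22)) + 65/(-176) = -6815/(78 + 1760) + 65*(-1/176) = -6815/1838 - 65/176 = -659455/161744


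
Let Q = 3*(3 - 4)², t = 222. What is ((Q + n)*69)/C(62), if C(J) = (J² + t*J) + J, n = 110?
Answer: 2599/5890 ≈ 0.44126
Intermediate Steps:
C(J) = J² + 223*J (C(J) = (J² + 222*J) + J = J² + 223*J)
Q = 3 (Q = 3*(-1)² = 3*1 = 3)
((Q + n)*69)/C(62) = ((3 + 110)*69)/((62*(223 + 62))) = (113*69)/((62*285)) = 7797/17670 = 7797*(1/17670) = 2599/5890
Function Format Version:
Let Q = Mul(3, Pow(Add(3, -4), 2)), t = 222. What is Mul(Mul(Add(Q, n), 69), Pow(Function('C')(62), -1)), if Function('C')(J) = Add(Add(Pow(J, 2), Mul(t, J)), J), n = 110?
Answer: Rational(2599, 5890) ≈ 0.44126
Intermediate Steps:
Function('C')(J) = Add(Pow(J, 2), Mul(223, J)) (Function('C')(J) = Add(Add(Pow(J, 2), Mul(222, J)), J) = Add(Pow(J, 2), Mul(223, J)))
Q = 3 (Q = Mul(3, Pow(-1, 2)) = Mul(3, 1) = 3)
Mul(Mul(Add(Q, n), 69), Pow(Function('C')(62), -1)) = Mul(Mul(Add(3, 110), 69), Pow(Mul(62, Add(223, 62)), -1)) = Mul(Mul(113, 69), Pow(Mul(62, 285), -1)) = Mul(7797, Pow(17670, -1)) = Mul(7797, Rational(1, 17670)) = Rational(2599, 5890)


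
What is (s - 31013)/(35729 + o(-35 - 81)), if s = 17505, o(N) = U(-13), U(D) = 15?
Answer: -3377/8936 ≈ -0.37791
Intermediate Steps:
o(N) = 15
(s - 31013)/(35729 + o(-35 - 81)) = (17505 - 31013)/(35729 + 15) = -13508/35744 = -13508*1/35744 = -3377/8936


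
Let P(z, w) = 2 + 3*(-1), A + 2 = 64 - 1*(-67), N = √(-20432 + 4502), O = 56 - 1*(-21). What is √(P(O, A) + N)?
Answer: √(-1 + 3*I*√1770) ≈ 7.9126 + 7.9755*I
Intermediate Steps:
O = 77 (O = 56 + 21 = 77)
N = 3*I*√1770 (N = √(-15930) = 3*I*√1770 ≈ 126.21*I)
A = 129 (A = -2 + (64 - 1*(-67)) = -2 + (64 + 67) = -2 + 131 = 129)
P(z, w) = -1 (P(z, w) = 2 - 3 = -1)
√(P(O, A) + N) = √(-1 + 3*I*√1770)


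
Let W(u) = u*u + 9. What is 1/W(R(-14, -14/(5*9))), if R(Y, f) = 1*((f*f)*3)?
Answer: 455625/4139041 ≈ 0.11008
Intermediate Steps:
R(Y, f) = 3*f² (R(Y, f) = 1*(f²*3) = 1*(3*f²) = 3*f²)
W(u) = 9 + u² (W(u) = u² + 9 = 9 + u²)
1/W(R(-14, -14/(5*9))) = 1/(9 + (3*(-14/(5*9))²)²) = 1/(9 + (3*(-14/45)²)²) = 1/(9 + (3*(196/2025))²) = 1/(9 + (196/675)²) = 1/(9 + 38416/455625) = 1/(4139041/455625) = 455625/4139041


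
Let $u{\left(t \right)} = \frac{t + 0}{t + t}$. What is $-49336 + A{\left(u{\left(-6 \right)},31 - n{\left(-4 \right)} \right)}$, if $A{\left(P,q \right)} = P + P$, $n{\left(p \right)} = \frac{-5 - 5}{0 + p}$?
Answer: $-49335$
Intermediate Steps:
$u{\left(t \right)} = \frac{1}{2}$ ($u{\left(t \right)} = \frac{t}{2 t} = t \frac{1}{2 t} = \frac{1}{2}$)
$n{\left(p \right)} = - \frac{10}{p}$
$A{\left(P,q \right)} = 2 P$
$-49336 + A{\left(u{\left(-6 \right)},31 - n{\left(-4 \right)} \right)} = -49336 + 2 \cdot \frac{1}{2} = -49336 + 1 = -49335$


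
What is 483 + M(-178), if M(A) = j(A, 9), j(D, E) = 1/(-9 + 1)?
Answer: 3863/8 ≈ 482.88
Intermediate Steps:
j(D, E) = -⅛ (j(D, E) = 1/(-8) = -⅛)
M(A) = -⅛
483 + M(-178) = 483 - ⅛ = 3863/8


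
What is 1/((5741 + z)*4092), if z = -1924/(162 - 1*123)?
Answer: 1/23290300 ≈ 4.2936e-8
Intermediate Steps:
z = -148/3 (z = -1924/(162 - 123) = -1924/(1*39) = -1924/39 = -1924*1/39 = -148/3 ≈ -49.333)
1/((5741 + z)*4092) = 1/((5741 - 148/3)*4092) = (1/4092)/(17075/3) = (3/17075)*(1/4092) = 1/23290300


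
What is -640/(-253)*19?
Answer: 12160/253 ≈ 48.063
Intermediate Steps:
-640/(-253)*19 = -640*(-1/253)*19 = (640/253)*19 = 12160/253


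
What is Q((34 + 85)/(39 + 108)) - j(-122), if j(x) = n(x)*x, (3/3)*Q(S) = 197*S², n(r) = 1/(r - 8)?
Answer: 3673744/28665 ≈ 128.16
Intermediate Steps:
n(r) = 1/(-8 + r)
Q(S) = 197*S²
j(x) = x/(-8 + x)
Q((34 + 85)/(39 + 108)) - j(-122) = 197*((34 + 85)/(39 + 108))² - (-122)/(-8 - 122) = 197*(119/147)² - (-122)/(-130) = 197*(119*(1/147))² - (-122)*(-1)/130 = 197*(17/21)² - 1*61/65 = 197*(289/441) - 61/65 = 56933/441 - 61/65 = 3673744/28665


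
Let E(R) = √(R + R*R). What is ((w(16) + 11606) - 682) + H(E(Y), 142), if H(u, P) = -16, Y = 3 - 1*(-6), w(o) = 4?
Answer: 10912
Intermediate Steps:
Y = 9 (Y = 3 + 6 = 9)
E(R) = √(R + R²)
((w(16) + 11606) - 682) + H(E(Y), 142) = ((4 + 11606) - 682) - 16 = (11610 - 682) - 16 = 10928 - 16 = 10912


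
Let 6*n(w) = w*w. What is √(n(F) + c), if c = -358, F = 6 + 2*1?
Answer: I*√3126/3 ≈ 18.637*I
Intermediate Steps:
F = 8 (F = 6 + 2 = 8)
n(w) = w²/6 (n(w) = (w*w)/6 = w²/6)
√(n(F) + c) = √((⅙)*8² - 358) = √((⅙)*64 - 358) = √(32/3 - 358) = √(-1042/3) = I*√3126/3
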